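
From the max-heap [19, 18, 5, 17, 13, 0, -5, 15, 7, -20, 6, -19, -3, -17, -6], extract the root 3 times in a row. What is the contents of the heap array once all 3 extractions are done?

extract-max #1 returns 19:
  remove root 19; move last element -6 to root → [-6, 18, 5, 17, 13, 0, -5, 15, 7, -20, 6, -19, -3, -17]
  -6 vs larger child 18 at index 1, swap → [18, -6, 5, 17, 13, 0, -5, 15, 7, -20, 6, -19, -3, -17]
  -6 vs larger child 17 at index 3, swap → [18, 17, 5, -6, 13, 0, -5, 15, 7, -20, 6, -19, -3, -17]
  -6 vs larger child 15 at index 7, swap → [18, 17, 5, 15, 13, 0, -5, -6, 7, -20, 6, -19, -3, -17]
extract-max #2 returns 18:
  remove root 18; move last element -17 to root → [-17, 17, 5, 15, 13, 0, -5, -6, 7, -20, 6, -19, -3]
  -17 vs larger child 17 at index 1, swap → [17, -17, 5, 15, 13, 0, -5, -6, 7, -20, 6, -19, -3]
  -17 vs larger child 15 at index 3, swap → [17, 15, 5, -17, 13, 0, -5, -6, 7, -20, 6, -19, -3]
  -17 vs larger child 7 at index 8, swap → [17, 15, 5, 7, 13, 0, -5, -6, -17, -20, 6, -19, -3]
extract-max #3 returns 17:
  remove root 17; move last element -3 to root → [-3, 15, 5, 7, 13, 0, -5, -6, -17, -20, 6, -19]
  -3 vs larger child 15 at index 1, swap → [15, -3, 5, 7, 13, 0, -5, -6, -17, -20, 6, -19]
  -3 vs larger child 13 at index 4, swap → [15, 13, 5, 7, -3, 0, -5, -6, -17, -20, 6, -19]
  -3 vs larger child 6 at index 10, swap → [15, 13, 5, 7, 6, 0, -5, -6, -17, -20, -3, -19]

[15, 13, 5, 7, 6, 0, -5, -6, -17, -20, -3, -19]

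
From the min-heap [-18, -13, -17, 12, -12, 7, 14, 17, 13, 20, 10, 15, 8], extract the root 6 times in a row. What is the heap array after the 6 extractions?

[10, 12, 13, 17, 15, 20, 14]

extract-min #1 returns -18:
  remove root -18; move last element 8 to root → [8, -13, -17, 12, -12, 7, 14, 17, 13, 20, 10, 15]
  8 vs smaller child -17 at index 2, swap → [-17, -13, 8, 12, -12, 7, 14, 17, 13, 20, 10, 15]
  8 vs smaller child 7 at index 5, swap → [-17, -13, 7, 12, -12, 8, 14, 17, 13, 20, 10, 15]
extract-min #2 returns -17:
  remove root -17; move last element 15 to root → [15, -13, 7, 12, -12, 8, 14, 17, 13, 20, 10]
  15 vs smaller child -13 at index 1, swap → [-13, 15, 7, 12, -12, 8, 14, 17, 13, 20, 10]
  15 vs smaller child -12 at index 4, swap → [-13, -12, 7, 12, 15, 8, 14, 17, 13, 20, 10]
  15 vs smaller child 10 at index 10, swap → [-13, -12, 7, 12, 10, 8, 14, 17, 13, 20, 15]
extract-min #3 returns -13:
  remove root -13; move last element 15 to root → [15, -12, 7, 12, 10, 8, 14, 17, 13, 20]
  15 vs smaller child -12 at index 1, swap → [-12, 15, 7, 12, 10, 8, 14, 17, 13, 20]
  15 vs smaller child 10 at index 4, swap → [-12, 10, 7, 12, 15, 8, 14, 17, 13, 20]
extract-min #4 returns -12:
  remove root -12; move last element 20 to root → [20, 10, 7, 12, 15, 8, 14, 17, 13]
  20 vs smaller child 7 at index 2, swap → [7, 10, 20, 12, 15, 8, 14, 17, 13]
  20 vs smaller child 8 at index 5, swap → [7, 10, 8, 12, 15, 20, 14, 17, 13]
extract-min #5 returns 7:
  remove root 7; move last element 13 to root → [13, 10, 8, 12, 15, 20, 14, 17]
  13 vs smaller child 8 at index 2, swap → [8, 10, 13, 12, 15, 20, 14, 17]
extract-min #6 returns 8:
  remove root 8; move last element 17 to root → [17, 10, 13, 12, 15, 20, 14]
  17 vs smaller child 10 at index 1, swap → [10, 17, 13, 12, 15, 20, 14]
  17 vs smaller child 12 at index 3, swap → [10, 12, 13, 17, 15, 20, 14]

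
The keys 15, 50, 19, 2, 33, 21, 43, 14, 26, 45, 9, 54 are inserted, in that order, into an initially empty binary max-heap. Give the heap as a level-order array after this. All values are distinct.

[54, 45, 50, 26, 33, 43, 21, 2, 14, 15, 9, 19]

Insert 15:
  append 15 at index 0 → [15] (no swap needed)
Insert 50:
  append 50 at index 1 → [15, 50]
  50 > parent 15 at index 0, swap → [50, 15]
Insert 19:
  append 19 at index 2 → [50, 15, 19] (no swap needed)
Insert 2:
  append 2 at index 3 → [50, 15, 19, 2] (no swap needed)
Insert 33:
  append 33 at index 4 → [50, 15, 19, 2, 33]
  33 > parent 15 at index 1, swap → [50, 33, 19, 2, 15]
Insert 21:
  append 21 at index 5 → [50, 33, 19, 2, 15, 21]
  21 > parent 19 at index 2, swap → [50, 33, 21, 2, 15, 19]
Insert 43:
  append 43 at index 6 → [50, 33, 21, 2, 15, 19, 43]
  43 > parent 21 at index 2, swap → [50, 33, 43, 2, 15, 19, 21]
Insert 14:
  append 14 at index 7 → [50, 33, 43, 2, 15, 19, 21, 14]
  14 > parent 2 at index 3, swap → [50, 33, 43, 14, 15, 19, 21, 2]
Insert 26:
  append 26 at index 8 → [50, 33, 43, 14, 15, 19, 21, 2, 26]
  26 > parent 14 at index 3, swap → [50, 33, 43, 26, 15, 19, 21, 2, 14]
Insert 45:
  append 45 at index 9 → [50, 33, 43, 26, 15, 19, 21, 2, 14, 45]
  45 > parent 15 at index 4, swap → [50, 33, 43, 26, 45, 19, 21, 2, 14, 15]
  45 > parent 33 at index 1, swap → [50, 45, 43, 26, 33, 19, 21, 2, 14, 15]
Insert 9:
  append 9 at index 10 → [50, 45, 43, 26, 33, 19, 21, 2, 14, 15, 9] (no swap needed)
Insert 54:
  append 54 at index 11 → [50, 45, 43, 26, 33, 19, 21, 2, 14, 15, 9, 54]
  54 > parent 19 at index 5, swap → [50, 45, 43, 26, 33, 54, 21, 2, 14, 15, 9, 19]
  54 > parent 43 at index 2, swap → [50, 45, 54, 26, 33, 43, 21, 2, 14, 15, 9, 19]
  54 > parent 50 at index 0, swap → [54, 45, 50, 26, 33, 43, 21, 2, 14, 15, 9, 19]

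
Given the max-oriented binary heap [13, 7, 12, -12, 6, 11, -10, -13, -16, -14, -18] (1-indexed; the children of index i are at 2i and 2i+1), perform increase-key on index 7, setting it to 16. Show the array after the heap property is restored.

[16, 7, 13, -12, 6, 11, 12, -13, -16, -14, -18]

set index 7 from -10 to 16 → [13, 7, 12, -12, 6, 11, 16, -13, -16, -14, -18]
16 > parent 12 at index 3, swap → [13, 7, 16, -12, 6, 11, 12, -13, -16, -14, -18]
16 > parent 13 at index 1, swap → [16, 7, 13, -12, 6, 11, 12, -13, -16, -14, -18]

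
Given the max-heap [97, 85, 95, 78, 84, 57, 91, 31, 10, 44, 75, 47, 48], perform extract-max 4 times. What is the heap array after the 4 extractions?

extract-max #1 returns 97:
  remove root 97; move last element 48 to root → [48, 85, 95, 78, 84, 57, 91, 31, 10, 44, 75, 47]
  48 vs larger child 95 at index 2, swap → [95, 85, 48, 78, 84, 57, 91, 31, 10, 44, 75, 47]
  48 vs larger child 91 at index 6, swap → [95, 85, 91, 78, 84, 57, 48, 31, 10, 44, 75, 47]
extract-max #2 returns 95:
  remove root 95; move last element 47 to root → [47, 85, 91, 78, 84, 57, 48, 31, 10, 44, 75]
  47 vs larger child 91 at index 2, swap → [91, 85, 47, 78, 84, 57, 48, 31, 10, 44, 75]
  47 vs larger child 57 at index 5, swap → [91, 85, 57, 78, 84, 47, 48, 31, 10, 44, 75]
extract-max #3 returns 91:
  remove root 91; move last element 75 to root → [75, 85, 57, 78, 84, 47, 48, 31, 10, 44]
  75 vs larger child 85 at index 1, swap → [85, 75, 57, 78, 84, 47, 48, 31, 10, 44]
  75 vs larger child 84 at index 4, swap → [85, 84, 57, 78, 75, 47, 48, 31, 10, 44]
extract-max #4 returns 85:
  remove root 85; move last element 44 to root → [44, 84, 57, 78, 75, 47, 48, 31, 10]
  44 vs larger child 84 at index 1, swap → [84, 44, 57, 78, 75, 47, 48, 31, 10]
  44 vs larger child 78 at index 3, swap → [84, 78, 57, 44, 75, 47, 48, 31, 10]

[84, 78, 57, 44, 75, 47, 48, 31, 10]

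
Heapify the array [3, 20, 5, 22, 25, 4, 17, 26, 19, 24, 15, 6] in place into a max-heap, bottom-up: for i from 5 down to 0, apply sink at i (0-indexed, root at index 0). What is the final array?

sift down from index 5:
  4 vs only child 6 at index 11, swap → [3, 20, 5, 22, 25, 6, 17, 26, 19, 24, 15, 4]
sift down from index 4: already satisfies heap property
sift down from index 3:
  22 vs larger child 26 at index 7, swap → [3, 20, 5, 26, 25, 6, 17, 22, 19, 24, 15, 4]
sift down from index 2:
  5 vs larger child 17 at index 6, swap → [3, 20, 17, 26, 25, 6, 5, 22, 19, 24, 15, 4]
sift down from index 1:
  20 vs larger child 26 at index 3, swap → [3, 26, 17, 20, 25, 6, 5, 22, 19, 24, 15, 4]
  20 vs larger child 22 at index 7, swap → [3, 26, 17, 22, 25, 6, 5, 20, 19, 24, 15, 4]
sift down from index 0:
  3 vs larger child 26 at index 1, swap → [26, 3, 17, 22, 25, 6, 5, 20, 19, 24, 15, 4]
  3 vs larger child 25 at index 4, swap → [26, 25, 17, 22, 3, 6, 5, 20, 19, 24, 15, 4]
  3 vs larger child 24 at index 9, swap → [26, 25, 17, 22, 24, 6, 5, 20, 19, 3, 15, 4]

[26, 25, 17, 22, 24, 6, 5, 20, 19, 3, 15, 4]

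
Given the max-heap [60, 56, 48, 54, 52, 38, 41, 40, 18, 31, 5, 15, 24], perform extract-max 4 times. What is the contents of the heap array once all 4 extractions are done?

extract-max #1 returns 60:
  remove root 60; move last element 24 to root → [24, 56, 48, 54, 52, 38, 41, 40, 18, 31, 5, 15]
  24 vs larger child 56 at index 1, swap → [56, 24, 48, 54, 52, 38, 41, 40, 18, 31, 5, 15]
  24 vs larger child 54 at index 3, swap → [56, 54, 48, 24, 52, 38, 41, 40, 18, 31, 5, 15]
  24 vs larger child 40 at index 7, swap → [56, 54, 48, 40, 52, 38, 41, 24, 18, 31, 5, 15]
extract-max #2 returns 56:
  remove root 56; move last element 15 to root → [15, 54, 48, 40, 52, 38, 41, 24, 18, 31, 5]
  15 vs larger child 54 at index 1, swap → [54, 15, 48, 40, 52, 38, 41, 24, 18, 31, 5]
  15 vs larger child 52 at index 4, swap → [54, 52, 48, 40, 15, 38, 41, 24, 18, 31, 5]
  15 vs larger child 31 at index 9, swap → [54, 52, 48, 40, 31, 38, 41, 24, 18, 15, 5]
extract-max #3 returns 54:
  remove root 54; move last element 5 to root → [5, 52, 48, 40, 31, 38, 41, 24, 18, 15]
  5 vs larger child 52 at index 1, swap → [52, 5, 48, 40, 31, 38, 41, 24, 18, 15]
  5 vs larger child 40 at index 3, swap → [52, 40, 48, 5, 31, 38, 41, 24, 18, 15]
  5 vs larger child 24 at index 7, swap → [52, 40, 48, 24, 31, 38, 41, 5, 18, 15]
extract-max #4 returns 52:
  remove root 52; move last element 15 to root → [15, 40, 48, 24, 31, 38, 41, 5, 18]
  15 vs larger child 48 at index 2, swap → [48, 40, 15, 24, 31, 38, 41, 5, 18]
  15 vs larger child 41 at index 6, swap → [48, 40, 41, 24, 31, 38, 15, 5, 18]

[48, 40, 41, 24, 31, 38, 15, 5, 18]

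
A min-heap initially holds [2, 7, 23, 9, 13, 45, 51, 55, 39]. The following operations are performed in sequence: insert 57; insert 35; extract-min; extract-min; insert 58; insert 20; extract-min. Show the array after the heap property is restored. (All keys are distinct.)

[13, 20, 23, 35, 57, 45, 51, 55, 39, 58]

insert 57:
  append 57 at index 9 → [2, 7, 23, 9, 13, 45, 51, 55, 39, 57] (no swap needed)
insert 35:
  append 35 at index 10 → [2, 7, 23, 9, 13, 45, 51, 55, 39, 57, 35] (no swap needed)
extract-min → returns 2:
  remove root 2; move last element 35 to root → [35, 7, 23, 9, 13, 45, 51, 55, 39, 57]
  35 vs smaller child 7 at index 1, swap → [7, 35, 23, 9, 13, 45, 51, 55, 39, 57]
  35 vs smaller child 9 at index 3, swap → [7, 9, 23, 35, 13, 45, 51, 55, 39, 57]
extract-min → returns 7:
  remove root 7; move last element 57 to root → [57, 9, 23, 35, 13, 45, 51, 55, 39]
  57 vs smaller child 9 at index 1, swap → [9, 57, 23, 35, 13, 45, 51, 55, 39]
  57 vs smaller child 13 at index 4, swap → [9, 13, 23, 35, 57, 45, 51, 55, 39]
insert 58:
  append 58 at index 9 → [9, 13, 23, 35, 57, 45, 51, 55, 39, 58] (no swap needed)
insert 20:
  append 20 at index 10 → [9, 13, 23, 35, 57, 45, 51, 55, 39, 58, 20]
  20 < parent 57 at index 4, swap → [9, 13, 23, 35, 20, 45, 51, 55, 39, 58, 57]
extract-min → returns 9:
  remove root 9; move last element 57 to root → [57, 13, 23, 35, 20, 45, 51, 55, 39, 58]
  57 vs smaller child 13 at index 1, swap → [13, 57, 23, 35, 20, 45, 51, 55, 39, 58]
  57 vs smaller child 20 at index 4, swap → [13, 20, 23, 35, 57, 45, 51, 55, 39, 58]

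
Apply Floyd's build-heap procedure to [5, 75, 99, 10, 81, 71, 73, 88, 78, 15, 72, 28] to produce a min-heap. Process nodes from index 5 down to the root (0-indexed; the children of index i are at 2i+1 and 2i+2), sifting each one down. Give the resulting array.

[5, 10, 28, 75, 15, 71, 73, 88, 78, 81, 72, 99]

sift down from index 5:
  71 vs only child 28 at index 11, swap → [5, 75, 99, 10, 81, 28, 73, 88, 78, 15, 72, 71]
sift down from index 4:
  81 vs smaller child 15 at index 9, swap → [5, 75, 99, 10, 15, 28, 73, 88, 78, 81, 72, 71]
sift down from index 3: already satisfies heap property
sift down from index 2:
  99 vs smaller child 28 at index 5, swap → [5, 75, 28, 10, 15, 99, 73, 88, 78, 81, 72, 71]
  99 vs only child 71 at index 11, swap → [5, 75, 28, 10, 15, 71, 73, 88, 78, 81, 72, 99]
sift down from index 1:
  75 vs smaller child 10 at index 3, swap → [5, 10, 28, 75, 15, 71, 73, 88, 78, 81, 72, 99]
sift down from index 0: already satisfies heap property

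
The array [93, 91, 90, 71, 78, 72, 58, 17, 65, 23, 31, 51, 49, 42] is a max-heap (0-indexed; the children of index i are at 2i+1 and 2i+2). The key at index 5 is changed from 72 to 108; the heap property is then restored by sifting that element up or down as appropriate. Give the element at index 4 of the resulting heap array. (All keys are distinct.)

set index 5 from 72 to 108 → [93, 91, 90, 71, 78, 108, 58, 17, 65, 23, 31, 51, 49, 42]
108 > parent 90 at index 2, swap → [93, 91, 108, 71, 78, 90, 58, 17, 65, 23, 31, 51, 49, 42]
108 > parent 93 at index 0, swap → [108, 91, 93, 71, 78, 90, 58, 17, 65, 23, 31, 51, 49, 42]
resulting array: [108, 91, 93, 71, 78, 90, 58, 17, 65, 23, 31, 51, 49, 42]

78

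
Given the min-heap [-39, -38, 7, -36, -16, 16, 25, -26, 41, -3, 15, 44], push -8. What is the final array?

append -8 at index 12 → [-39, -38, 7, -36, -16, 16, 25, -26, 41, -3, 15, 44, -8]
-8 < parent 16 at index 5, swap → [-39, -38, 7, -36, -16, -8, 25, -26, 41, -3, 15, 44, 16]
-8 < parent 7 at index 2, swap → [-39, -38, -8, -36, -16, 7, 25, -26, 41, -3, 15, 44, 16]

[-39, -38, -8, -36, -16, 7, 25, -26, 41, -3, 15, 44, 16]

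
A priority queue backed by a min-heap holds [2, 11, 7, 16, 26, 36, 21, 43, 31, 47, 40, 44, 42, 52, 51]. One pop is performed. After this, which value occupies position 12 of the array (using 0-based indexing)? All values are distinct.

42

remove root 2; move last element 51 to root → [51, 11, 7, 16, 26, 36, 21, 43, 31, 47, 40, 44, 42, 52]
51 vs smaller child 7 at index 2, swap → [7, 11, 51, 16, 26, 36, 21, 43, 31, 47, 40, 44, 42, 52]
51 vs smaller child 21 at index 6, swap → [7, 11, 21, 16, 26, 36, 51, 43, 31, 47, 40, 44, 42, 52]
resulting array: [7, 11, 21, 16, 26, 36, 51, 43, 31, 47, 40, 44, 42, 52]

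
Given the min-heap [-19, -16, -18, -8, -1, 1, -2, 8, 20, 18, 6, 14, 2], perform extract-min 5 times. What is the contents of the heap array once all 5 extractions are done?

[-1, 6, 1, 8, 20, 18, 2, 14]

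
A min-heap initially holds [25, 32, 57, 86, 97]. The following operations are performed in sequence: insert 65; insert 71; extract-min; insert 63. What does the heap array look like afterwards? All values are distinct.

[32, 71, 57, 86, 97, 65, 63]

insert 65:
  append 65 at index 5 → [25, 32, 57, 86, 97, 65] (no swap needed)
insert 71:
  append 71 at index 6 → [25, 32, 57, 86, 97, 65, 71] (no swap needed)
extract-min → returns 25:
  remove root 25; move last element 71 to root → [71, 32, 57, 86, 97, 65]
  71 vs smaller child 32 at index 1, swap → [32, 71, 57, 86, 97, 65]
insert 63:
  append 63 at index 6 → [32, 71, 57, 86, 97, 65, 63] (no swap needed)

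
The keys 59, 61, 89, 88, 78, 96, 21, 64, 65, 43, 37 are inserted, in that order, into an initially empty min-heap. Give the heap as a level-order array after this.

Insert 59:
  append 59 at index 0 → [59] (no swap needed)
Insert 61:
  append 61 at index 1 → [59, 61] (no swap needed)
Insert 89:
  append 89 at index 2 → [59, 61, 89] (no swap needed)
Insert 88:
  append 88 at index 3 → [59, 61, 89, 88] (no swap needed)
Insert 78:
  append 78 at index 4 → [59, 61, 89, 88, 78] (no swap needed)
Insert 96:
  append 96 at index 5 → [59, 61, 89, 88, 78, 96] (no swap needed)
Insert 21:
  append 21 at index 6 → [59, 61, 89, 88, 78, 96, 21]
  21 < parent 89 at index 2, swap → [59, 61, 21, 88, 78, 96, 89]
  21 < parent 59 at index 0, swap → [21, 61, 59, 88, 78, 96, 89]
Insert 64:
  append 64 at index 7 → [21, 61, 59, 88, 78, 96, 89, 64]
  64 < parent 88 at index 3, swap → [21, 61, 59, 64, 78, 96, 89, 88]
Insert 65:
  append 65 at index 8 → [21, 61, 59, 64, 78, 96, 89, 88, 65] (no swap needed)
Insert 43:
  append 43 at index 9 → [21, 61, 59, 64, 78, 96, 89, 88, 65, 43]
  43 < parent 78 at index 4, swap → [21, 61, 59, 64, 43, 96, 89, 88, 65, 78]
  43 < parent 61 at index 1, swap → [21, 43, 59, 64, 61, 96, 89, 88, 65, 78]
Insert 37:
  append 37 at index 10 → [21, 43, 59, 64, 61, 96, 89, 88, 65, 78, 37]
  37 < parent 61 at index 4, swap → [21, 43, 59, 64, 37, 96, 89, 88, 65, 78, 61]
  37 < parent 43 at index 1, swap → [21, 37, 59, 64, 43, 96, 89, 88, 65, 78, 61]

[21, 37, 59, 64, 43, 96, 89, 88, 65, 78, 61]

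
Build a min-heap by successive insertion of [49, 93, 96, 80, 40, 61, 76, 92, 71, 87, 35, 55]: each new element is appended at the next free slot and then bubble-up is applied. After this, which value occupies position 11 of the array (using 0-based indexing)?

96

Insert 49:
  append 49 at index 0 → [49] (no swap needed)
Insert 93:
  append 93 at index 1 → [49, 93] (no swap needed)
Insert 96:
  append 96 at index 2 → [49, 93, 96] (no swap needed)
Insert 80:
  append 80 at index 3 → [49, 93, 96, 80]
  80 < parent 93 at index 1, swap → [49, 80, 96, 93]
Insert 40:
  append 40 at index 4 → [49, 80, 96, 93, 40]
  40 < parent 80 at index 1, swap → [49, 40, 96, 93, 80]
  40 < parent 49 at index 0, swap → [40, 49, 96, 93, 80]
Insert 61:
  append 61 at index 5 → [40, 49, 96, 93, 80, 61]
  61 < parent 96 at index 2, swap → [40, 49, 61, 93, 80, 96]
Insert 76:
  append 76 at index 6 → [40, 49, 61, 93, 80, 96, 76] (no swap needed)
Insert 92:
  append 92 at index 7 → [40, 49, 61, 93, 80, 96, 76, 92]
  92 < parent 93 at index 3, swap → [40, 49, 61, 92, 80, 96, 76, 93]
Insert 71:
  append 71 at index 8 → [40, 49, 61, 92, 80, 96, 76, 93, 71]
  71 < parent 92 at index 3, swap → [40, 49, 61, 71, 80, 96, 76, 93, 92]
Insert 87:
  append 87 at index 9 → [40, 49, 61, 71, 80, 96, 76, 93, 92, 87] (no swap needed)
Insert 35:
  append 35 at index 10 → [40, 49, 61, 71, 80, 96, 76, 93, 92, 87, 35]
  35 < parent 80 at index 4, swap → [40, 49, 61, 71, 35, 96, 76, 93, 92, 87, 80]
  35 < parent 49 at index 1, swap → [40, 35, 61, 71, 49, 96, 76, 93, 92, 87, 80]
  35 < parent 40 at index 0, swap → [35, 40, 61, 71, 49, 96, 76, 93, 92, 87, 80]
Insert 55:
  append 55 at index 11 → [35, 40, 61, 71, 49, 96, 76, 93, 92, 87, 80, 55]
  55 < parent 96 at index 5, swap → [35, 40, 61, 71, 49, 55, 76, 93, 92, 87, 80, 96]
  55 < parent 61 at index 2, swap → [35, 40, 55, 71, 49, 61, 76, 93, 92, 87, 80, 96]
resulting array: [35, 40, 55, 71, 49, 61, 76, 93, 92, 87, 80, 96]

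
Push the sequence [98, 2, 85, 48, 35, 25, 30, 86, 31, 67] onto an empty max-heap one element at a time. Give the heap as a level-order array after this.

Insert 98:
  append 98 at index 0 → [98] (no swap needed)
Insert 2:
  append 2 at index 1 → [98, 2] (no swap needed)
Insert 85:
  append 85 at index 2 → [98, 2, 85] (no swap needed)
Insert 48:
  append 48 at index 3 → [98, 2, 85, 48]
  48 > parent 2 at index 1, swap → [98, 48, 85, 2]
Insert 35:
  append 35 at index 4 → [98, 48, 85, 2, 35] (no swap needed)
Insert 25:
  append 25 at index 5 → [98, 48, 85, 2, 35, 25] (no swap needed)
Insert 30:
  append 30 at index 6 → [98, 48, 85, 2, 35, 25, 30] (no swap needed)
Insert 86:
  append 86 at index 7 → [98, 48, 85, 2, 35, 25, 30, 86]
  86 > parent 2 at index 3, swap → [98, 48, 85, 86, 35, 25, 30, 2]
  86 > parent 48 at index 1, swap → [98, 86, 85, 48, 35, 25, 30, 2]
Insert 31:
  append 31 at index 8 → [98, 86, 85, 48, 35, 25, 30, 2, 31] (no swap needed)
Insert 67:
  append 67 at index 9 → [98, 86, 85, 48, 35, 25, 30, 2, 31, 67]
  67 > parent 35 at index 4, swap → [98, 86, 85, 48, 67, 25, 30, 2, 31, 35]

[98, 86, 85, 48, 67, 25, 30, 2, 31, 35]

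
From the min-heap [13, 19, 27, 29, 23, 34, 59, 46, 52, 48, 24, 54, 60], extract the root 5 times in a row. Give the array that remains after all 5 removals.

[29, 46, 34, 52, 48, 54, 59, 60]

extract-min #1 returns 13:
  remove root 13; move last element 60 to root → [60, 19, 27, 29, 23, 34, 59, 46, 52, 48, 24, 54]
  60 vs smaller child 19 at index 1, swap → [19, 60, 27, 29, 23, 34, 59, 46, 52, 48, 24, 54]
  60 vs smaller child 23 at index 4, swap → [19, 23, 27, 29, 60, 34, 59, 46, 52, 48, 24, 54]
  60 vs smaller child 24 at index 10, swap → [19, 23, 27, 29, 24, 34, 59, 46, 52, 48, 60, 54]
extract-min #2 returns 19:
  remove root 19; move last element 54 to root → [54, 23, 27, 29, 24, 34, 59, 46, 52, 48, 60]
  54 vs smaller child 23 at index 1, swap → [23, 54, 27, 29, 24, 34, 59, 46, 52, 48, 60]
  54 vs smaller child 24 at index 4, swap → [23, 24, 27, 29, 54, 34, 59, 46, 52, 48, 60]
  54 vs smaller child 48 at index 9, swap → [23, 24, 27, 29, 48, 34, 59, 46, 52, 54, 60]
extract-min #3 returns 23:
  remove root 23; move last element 60 to root → [60, 24, 27, 29, 48, 34, 59, 46, 52, 54]
  60 vs smaller child 24 at index 1, swap → [24, 60, 27, 29, 48, 34, 59, 46, 52, 54]
  60 vs smaller child 29 at index 3, swap → [24, 29, 27, 60, 48, 34, 59, 46, 52, 54]
  60 vs smaller child 46 at index 7, swap → [24, 29, 27, 46, 48, 34, 59, 60, 52, 54]
extract-min #4 returns 24:
  remove root 24; move last element 54 to root → [54, 29, 27, 46, 48, 34, 59, 60, 52]
  54 vs smaller child 27 at index 2, swap → [27, 29, 54, 46, 48, 34, 59, 60, 52]
  54 vs smaller child 34 at index 5, swap → [27, 29, 34, 46, 48, 54, 59, 60, 52]
extract-min #5 returns 27:
  remove root 27; move last element 52 to root → [52, 29, 34, 46, 48, 54, 59, 60]
  52 vs smaller child 29 at index 1, swap → [29, 52, 34, 46, 48, 54, 59, 60]
  52 vs smaller child 46 at index 3, swap → [29, 46, 34, 52, 48, 54, 59, 60]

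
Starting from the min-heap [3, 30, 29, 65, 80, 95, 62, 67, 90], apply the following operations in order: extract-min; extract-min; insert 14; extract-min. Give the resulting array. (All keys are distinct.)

extract-min → returns 3:
  remove root 3; move last element 90 to root → [90, 30, 29, 65, 80, 95, 62, 67]
  90 vs smaller child 29 at index 2, swap → [29, 30, 90, 65, 80, 95, 62, 67]
  90 vs smaller child 62 at index 6, swap → [29, 30, 62, 65, 80, 95, 90, 67]
extract-min → returns 29:
  remove root 29; move last element 67 to root → [67, 30, 62, 65, 80, 95, 90]
  67 vs smaller child 30 at index 1, swap → [30, 67, 62, 65, 80, 95, 90]
  67 vs smaller child 65 at index 3, swap → [30, 65, 62, 67, 80, 95, 90]
insert 14:
  append 14 at index 7 → [30, 65, 62, 67, 80, 95, 90, 14]
  14 < parent 67 at index 3, swap → [30, 65, 62, 14, 80, 95, 90, 67]
  14 < parent 65 at index 1, swap → [30, 14, 62, 65, 80, 95, 90, 67]
  14 < parent 30 at index 0, swap → [14, 30, 62, 65, 80, 95, 90, 67]
extract-min → returns 14:
  remove root 14; move last element 67 to root → [67, 30, 62, 65, 80, 95, 90]
  67 vs smaller child 30 at index 1, swap → [30, 67, 62, 65, 80, 95, 90]
  67 vs smaller child 65 at index 3, swap → [30, 65, 62, 67, 80, 95, 90]

[30, 65, 62, 67, 80, 95, 90]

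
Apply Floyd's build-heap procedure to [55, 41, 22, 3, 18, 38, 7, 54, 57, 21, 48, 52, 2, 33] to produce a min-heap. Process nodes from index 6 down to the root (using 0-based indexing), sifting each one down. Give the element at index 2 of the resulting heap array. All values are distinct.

sift down from index 6: already satisfies heap property
sift down from index 5:
  38 vs smaller child 2 at index 12, swap → [55, 41, 22, 3, 18, 2, 7, 54, 57, 21, 48, 52, 38, 33]
sift down from index 4: already satisfies heap property
sift down from index 3: already satisfies heap property
sift down from index 2:
  22 vs smaller child 2 at index 5, swap → [55, 41, 2, 3, 18, 22, 7, 54, 57, 21, 48, 52, 38, 33]
sift down from index 1:
  41 vs smaller child 3 at index 3, swap → [55, 3, 2, 41, 18, 22, 7, 54, 57, 21, 48, 52, 38, 33]
sift down from index 0:
  55 vs smaller child 2 at index 2, swap → [2, 3, 55, 41, 18, 22, 7, 54, 57, 21, 48, 52, 38, 33]
  55 vs smaller child 7 at index 6, swap → [2, 3, 7, 41, 18, 22, 55, 54, 57, 21, 48, 52, 38, 33]
  55 vs only child 33 at index 13, swap → [2, 3, 7, 41, 18, 22, 33, 54, 57, 21, 48, 52, 38, 55]
resulting array: [2, 3, 7, 41, 18, 22, 33, 54, 57, 21, 48, 52, 38, 55]

7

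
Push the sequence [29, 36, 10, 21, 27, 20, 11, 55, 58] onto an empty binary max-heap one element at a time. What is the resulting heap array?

Insert 29:
  append 29 at index 0 → [29] (no swap needed)
Insert 36:
  append 36 at index 1 → [29, 36]
  36 > parent 29 at index 0, swap → [36, 29]
Insert 10:
  append 10 at index 2 → [36, 29, 10] (no swap needed)
Insert 21:
  append 21 at index 3 → [36, 29, 10, 21] (no swap needed)
Insert 27:
  append 27 at index 4 → [36, 29, 10, 21, 27] (no swap needed)
Insert 20:
  append 20 at index 5 → [36, 29, 10, 21, 27, 20]
  20 > parent 10 at index 2, swap → [36, 29, 20, 21, 27, 10]
Insert 11:
  append 11 at index 6 → [36, 29, 20, 21, 27, 10, 11] (no swap needed)
Insert 55:
  append 55 at index 7 → [36, 29, 20, 21, 27, 10, 11, 55]
  55 > parent 21 at index 3, swap → [36, 29, 20, 55, 27, 10, 11, 21]
  55 > parent 29 at index 1, swap → [36, 55, 20, 29, 27, 10, 11, 21]
  55 > parent 36 at index 0, swap → [55, 36, 20, 29, 27, 10, 11, 21]
Insert 58:
  append 58 at index 8 → [55, 36, 20, 29, 27, 10, 11, 21, 58]
  58 > parent 29 at index 3, swap → [55, 36, 20, 58, 27, 10, 11, 21, 29]
  58 > parent 36 at index 1, swap → [55, 58, 20, 36, 27, 10, 11, 21, 29]
  58 > parent 55 at index 0, swap → [58, 55, 20, 36, 27, 10, 11, 21, 29]

[58, 55, 20, 36, 27, 10, 11, 21, 29]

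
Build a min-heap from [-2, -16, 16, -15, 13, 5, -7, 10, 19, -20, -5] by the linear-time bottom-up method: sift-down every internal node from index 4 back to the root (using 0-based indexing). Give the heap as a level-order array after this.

sift down from index 4:
  13 vs smaller child -20 at index 9, swap → [-2, -16, 16, -15, -20, 5, -7, 10, 19, 13, -5]
sift down from index 3: already satisfies heap property
sift down from index 2:
  16 vs smaller child -7 at index 6, swap → [-2, -16, -7, -15, -20, 5, 16, 10, 19, 13, -5]
sift down from index 1:
  -16 vs smaller child -20 at index 4, swap → [-2, -20, -7, -15, -16, 5, 16, 10, 19, 13, -5]
sift down from index 0:
  -2 vs smaller child -20 at index 1, swap → [-20, -2, -7, -15, -16, 5, 16, 10, 19, 13, -5]
  -2 vs smaller child -16 at index 4, swap → [-20, -16, -7, -15, -2, 5, 16, 10, 19, 13, -5]
  -2 vs smaller child -5 at index 10, swap → [-20, -16, -7, -15, -5, 5, 16, 10, 19, 13, -2]

[-20, -16, -7, -15, -5, 5, 16, 10, 19, 13, -2]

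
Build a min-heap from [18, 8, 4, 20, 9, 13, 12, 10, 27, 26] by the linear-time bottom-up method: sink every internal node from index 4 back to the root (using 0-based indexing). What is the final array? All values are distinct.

sift down from index 4: already satisfies heap property
sift down from index 3:
  20 vs smaller child 10 at index 7, swap → [18, 8, 4, 10, 9, 13, 12, 20, 27, 26]
sift down from index 2: already satisfies heap property
sift down from index 1: already satisfies heap property
sift down from index 0:
  18 vs smaller child 4 at index 2, swap → [4, 8, 18, 10, 9, 13, 12, 20, 27, 26]
  18 vs smaller child 12 at index 6, swap → [4, 8, 12, 10, 9, 13, 18, 20, 27, 26]

[4, 8, 12, 10, 9, 13, 18, 20, 27, 26]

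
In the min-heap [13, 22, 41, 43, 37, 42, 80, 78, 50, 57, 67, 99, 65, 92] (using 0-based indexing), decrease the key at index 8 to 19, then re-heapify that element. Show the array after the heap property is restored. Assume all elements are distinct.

[13, 19, 41, 22, 37, 42, 80, 78, 43, 57, 67, 99, 65, 92]

set index 8 from 50 to 19 → [13, 22, 41, 43, 37, 42, 80, 78, 19, 57, 67, 99, 65, 92]
19 < parent 43 at index 3, swap → [13, 22, 41, 19, 37, 42, 80, 78, 43, 57, 67, 99, 65, 92]
19 < parent 22 at index 1, swap → [13, 19, 41, 22, 37, 42, 80, 78, 43, 57, 67, 99, 65, 92]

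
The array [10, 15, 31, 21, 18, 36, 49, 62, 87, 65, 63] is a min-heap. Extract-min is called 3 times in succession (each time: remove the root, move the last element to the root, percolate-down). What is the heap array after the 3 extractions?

extract-min #1 returns 10:
  remove root 10; move last element 63 to root → [63, 15, 31, 21, 18, 36, 49, 62, 87, 65]
  63 vs smaller child 15 at index 1, swap → [15, 63, 31, 21, 18, 36, 49, 62, 87, 65]
  63 vs smaller child 18 at index 4, swap → [15, 18, 31, 21, 63, 36, 49, 62, 87, 65]
extract-min #2 returns 15:
  remove root 15; move last element 65 to root → [65, 18, 31, 21, 63, 36, 49, 62, 87]
  65 vs smaller child 18 at index 1, swap → [18, 65, 31, 21, 63, 36, 49, 62, 87]
  65 vs smaller child 21 at index 3, swap → [18, 21, 31, 65, 63, 36, 49, 62, 87]
  65 vs smaller child 62 at index 7, swap → [18, 21, 31, 62, 63, 36, 49, 65, 87]
extract-min #3 returns 18:
  remove root 18; move last element 87 to root → [87, 21, 31, 62, 63, 36, 49, 65]
  87 vs smaller child 21 at index 1, swap → [21, 87, 31, 62, 63, 36, 49, 65]
  87 vs smaller child 62 at index 3, swap → [21, 62, 31, 87, 63, 36, 49, 65]
  87 vs only child 65 at index 7, swap → [21, 62, 31, 65, 63, 36, 49, 87]

[21, 62, 31, 65, 63, 36, 49, 87]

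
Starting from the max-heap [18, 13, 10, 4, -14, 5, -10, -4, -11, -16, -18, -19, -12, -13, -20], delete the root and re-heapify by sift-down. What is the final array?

[13, 4, 10, -4, -14, 5, -10, -20, -11, -16, -18, -19, -12, -13]

remove root 18; move last element -20 to root → [-20, 13, 10, 4, -14, 5, -10, -4, -11, -16, -18, -19, -12, -13]
-20 vs larger child 13 at index 1, swap → [13, -20, 10, 4, -14, 5, -10, -4, -11, -16, -18, -19, -12, -13]
-20 vs larger child 4 at index 3, swap → [13, 4, 10, -20, -14, 5, -10, -4, -11, -16, -18, -19, -12, -13]
-20 vs larger child -4 at index 7, swap → [13, 4, 10, -4, -14, 5, -10, -20, -11, -16, -18, -19, -12, -13]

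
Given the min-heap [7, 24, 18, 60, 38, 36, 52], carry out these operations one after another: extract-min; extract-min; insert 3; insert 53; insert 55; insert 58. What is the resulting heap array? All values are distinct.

extract-min → returns 7:
  remove root 7; move last element 52 to root → [52, 24, 18, 60, 38, 36]
  52 vs smaller child 18 at index 2, swap → [18, 24, 52, 60, 38, 36]
  52 vs only child 36 at index 5, swap → [18, 24, 36, 60, 38, 52]
extract-min → returns 18:
  remove root 18; move last element 52 to root → [52, 24, 36, 60, 38]
  52 vs smaller child 24 at index 1, swap → [24, 52, 36, 60, 38]
  52 vs smaller child 38 at index 4, swap → [24, 38, 36, 60, 52]
insert 3:
  append 3 at index 5 → [24, 38, 36, 60, 52, 3]
  3 < parent 36 at index 2, swap → [24, 38, 3, 60, 52, 36]
  3 < parent 24 at index 0, swap → [3, 38, 24, 60, 52, 36]
insert 53:
  append 53 at index 6 → [3, 38, 24, 60, 52, 36, 53] (no swap needed)
insert 55:
  append 55 at index 7 → [3, 38, 24, 60, 52, 36, 53, 55]
  55 < parent 60 at index 3, swap → [3, 38, 24, 55, 52, 36, 53, 60]
insert 58:
  append 58 at index 8 → [3, 38, 24, 55, 52, 36, 53, 60, 58] (no swap needed)

[3, 38, 24, 55, 52, 36, 53, 60, 58]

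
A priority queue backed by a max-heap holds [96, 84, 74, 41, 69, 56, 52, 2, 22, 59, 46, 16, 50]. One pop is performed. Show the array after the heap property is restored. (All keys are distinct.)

remove root 96; move last element 50 to root → [50, 84, 74, 41, 69, 56, 52, 2, 22, 59, 46, 16]
50 vs larger child 84 at index 1, swap → [84, 50, 74, 41, 69, 56, 52, 2, 22, 59, 46, 16]
50 vs larger child 69 at index 4, swap → [84, 69, 74, 41, 50, 56, 52, 2, 22, 59, 46, 16]
50 vs larger child 59 at index 9, swap → [84, 69, 74, 41, 59, 56, 52, 2, 22, 50, 46, 16]

[84, 69, 74, 41, 59, 56, 52, 2, 22, 50, 46, 16]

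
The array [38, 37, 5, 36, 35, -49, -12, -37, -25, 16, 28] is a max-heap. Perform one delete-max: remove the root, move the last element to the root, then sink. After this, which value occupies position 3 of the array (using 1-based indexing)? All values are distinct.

5

remove root 38; move last element 28 to root → [28, 37, 5, 36, 35, -49, -12, -37, -25, 16]
28 vs larger child 37 at index 2, swap → [37, 28, 5, 36, 35, -49, -12, -37, -25, 16]
28 vs larger child 36 at index 4, swap → [37, 36, 5, 28, 35, -49, -12, -37, -25, 16]
resulting array: [37, 36, 5, 28, 35, -49, -12, -37, -25, 16]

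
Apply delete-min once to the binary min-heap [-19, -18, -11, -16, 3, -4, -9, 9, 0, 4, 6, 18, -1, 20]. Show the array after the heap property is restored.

remove root -19; move last element 20 to root → [20, -18, -11, -16, 3, -4, -9, 9, 0, 4, 6, 18, -1]
20 vs smaller child -18 at index 1, swap → [-18, 20, -11, -16, 3, -4, -9, 9, 0, 4, 6, 18, -1]
20 vs smaller child -16 at index 3, swap → [-18, -16, -11, 20, 3, -4, -9, 9, 0, 4, 6, 18, -1]
20 vs smaller child 0 at index 8, swap → [-18, -16, -11, 0, 3, -4, -9, 9, 20, 4, 6, 18, -1]

[-18, -16, -11, 0, 3, -4, -9, 9, 20, 4, 6, 18, -1]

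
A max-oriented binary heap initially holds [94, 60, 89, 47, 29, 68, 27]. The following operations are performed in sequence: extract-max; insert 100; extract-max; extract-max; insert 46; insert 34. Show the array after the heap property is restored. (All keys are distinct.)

extract-max → returns 94:
  remove root 94; move last element 27 to root → [27, 60, 89, 47, 29, 68]
  27 vs larger child 89 at index 2, swap → [89, 60, 27, 47, 29, 68]
  27 vs only child 68 at index 5, swap → [89, 60, 68, 47, 29, 27]
insert 100:
  append 100 at index 6 → [89, 60, 68, 47, 29, 27, 100]
  100 > parent 68 at index 2, swap → [89, 60, 100, 47, 29, 27, 68]
  100 > parent 89 at index 0, swap → [100, 60, 89, 47, 29, 27, 68]
extract-max → returns 100:
  remove root 100; move last element 68 to root → [68, 60, 89, 47, 29, 27]
  68 vs larger child 89 at index 2, swap → [89, 60, 68, 47, 29, 27]
extract-max → returns 89:
  remove root 89; move last element 27 to root → [27, 60, 68, 47, 29]
  27 vs larger child 68 at index 2, swap → [68, 60, 27, 47, 29]
insert 46:
  append 46 at index 5 → [68, 60, 27, 47, 29, 46]
  46 > parent 27 at index 2, swap → [68, 60, 46, 47, 29, 27]
insert 34:
  append 34 at index 6 → [68, 60, 46, 47, 29, 27, 34] (no swap needed)

[68, 60, 46, 47, 29, 27, 34]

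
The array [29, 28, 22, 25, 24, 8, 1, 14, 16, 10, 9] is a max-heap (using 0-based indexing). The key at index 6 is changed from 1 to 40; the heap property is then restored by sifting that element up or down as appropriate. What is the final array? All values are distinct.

[40, 28, 29, 25, 24, 8, 22, 14, 16, 10, 9]

set index 6 from 1 to 40 → [29, 28, 22, 25, 24, 8, 40, 14, 16, 10, 9]
40 > parent 22 at index 2, swap → [29, 28, 40, 25, 24, 8, 22, 14, 16, 10, 9]
40 > parent 29 at index 0, swap → [40, 28, 29, 25, 24, 8, 22, 14, 16, 10, 9]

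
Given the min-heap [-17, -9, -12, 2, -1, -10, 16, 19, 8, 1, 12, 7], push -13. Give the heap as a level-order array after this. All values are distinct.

[-17, -9, -13, 2, -1, -12, 16, 19, 8, 1, 12, 7, -10]

append -13 at index 12 → [-17, -9, -12, 2, -1, -10, 16, 19, 8, 1, 12, 7, -13]
-13 < parent -10 at index 5, swap → [-17, -9, -12, 2, -1, -13, 16, 19, 8, 1, 12, 7, -10]
-13 < parent -12 at index 2, swap → [-17, -9, -13, 2, -1, -12, 16, 19, 8, 1, 12, 7, -10]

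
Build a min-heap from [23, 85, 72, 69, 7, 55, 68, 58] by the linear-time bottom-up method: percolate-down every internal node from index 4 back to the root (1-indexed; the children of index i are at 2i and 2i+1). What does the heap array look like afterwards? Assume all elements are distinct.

sift down from index 4:
  69 vs only child 58 at index 8, swap → [23, 85, 72, 58, 7, 55, 68, 69]
sift down from index 3:
  72 vs smaller child 55 at index 6, swap → [23, 85, 55, 58, 7, 72, 68, 69]
sift down from index 2:
  85 vs smaller child 7 at index 5, swap → [23, 7, 55, 58, 85, 72, 68, 69]
sift down from index 1:
  23 vs smaller child 7 at index 2, swap → [7, 23, 55, 58, 85, 72, 68, 69]

[7, 23, 55, 58, 85, 72, 68, 69]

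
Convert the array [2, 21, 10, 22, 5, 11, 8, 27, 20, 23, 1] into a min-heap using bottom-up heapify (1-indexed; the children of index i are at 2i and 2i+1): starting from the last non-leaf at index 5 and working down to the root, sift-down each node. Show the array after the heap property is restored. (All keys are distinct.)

sift down from index 5:
  5 vs smaller child 1 at index 11, swap → [2, 21, 10, 22, 1, 11, 8, 27, 20, 23, 5]
sift down from index 4:
  22 vs smaller child 20 at index 9, swap → [2, 21, 10, 20, 1, 11, 8, 27, 22, 23, 5]
sift down from index 3:
  10 vs smaller child 8 at index 7, swap → [2, 21, 8, 20, 1, 11, 10, 27, 22, 23, 5]
sift down from index 2:
  21 vs smaller child 1 at index 5, swap → [2, 1, 8, 20, 21, 11, 10, 27, 22, 23, 5]
  21 vs smaller child 5 at index 11, swap → [2, 1, 8, 20, 5, 11, 10, 27, 22, 23, 21]
sift down from index 1:
  2 vs smaller child 1 at index 2, swap → [1, 2, 8, 20, 5, 11, 10, 27, 22, 23, 21]

[1, 2, 8, 20, 5, 11, 10, 27, 22, 23, 21]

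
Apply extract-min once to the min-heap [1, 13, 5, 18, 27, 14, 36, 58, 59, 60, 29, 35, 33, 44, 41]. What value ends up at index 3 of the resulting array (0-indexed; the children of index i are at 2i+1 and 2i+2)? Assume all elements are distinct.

remove root 1; move last element 41 to root → [41, 13, 5, 18, 27, 14, 36, 58, 59, 60, 29, 35, 33, 44]
41 vs smaller child 5 at index 2, swap → [5, 13, 41, 18, 27, 14, 36, 58, 59, 60, 29, 35, 33, 44]
41 vs smaller child 14 at index 5, swap → [5, 13, 14, 18, 27, 41, 36, 58, 59, 60, 29, 35, 33, 44]
41 vs smaller child 33 at index 12, swap → [5, 13, 14, 18, 27, 33, 36, 58, 59, 60, 29, 35, 41, 44]
resulting array: [5, 13, 14, 18, 27, 33, 36, 58, 59, 60, 29, 35, 41, 44]

18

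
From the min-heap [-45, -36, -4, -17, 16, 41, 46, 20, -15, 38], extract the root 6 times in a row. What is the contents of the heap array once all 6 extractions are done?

extract-min #1 returns -45:
  remove root -45; move last element 38 to root → [38, -36, -4, -17, 16, 41, 46, 20, -15]
  38 vs smaller child -36 at index 1, swap → [-36, 38, -4, -17, 16, 41, 46, 20, -15]
  38 vs smaller child -17 at index 3, swap → [-36, -17, -4, 38, 16, 41, 46, 20, -15]
  38 vs smaller child -15 at index 8, swap → [-36, -17, -4, -15, 16, 41, 46, 20, 38]
extract-min #2 returns -36:
  remove root -36; move last element 38 to root → [38, -17, -4, -15, 16, 41, 46, 20]
  38 vs smaller child -17 at index 1, swap → [-17, 38, -4, -15, 16, 41, 46, 20]
  38 vs smaller child -15 at index 3, swap → [-17, -15, -4, 38, 16, 41, 46, 20]
  38 vs only child 20 at index 7, swap → [-17, -15, -4, 20, 16, 41, 46, 38]
extract-min #3 returns -17:
  remove root -17; move last element 38 to root → [38, -15, -4, 20, 16, 41, 46]
  38 vs smaller child -15 at index 1, swap → [-15, 38, -4, 20, 16, 41, 46]
  38 vs smaller child 16 at index 4, swap → [-15, 16, -4, 20, 38, 41, 46]
extract-min #4 returns -15:
  remove root -15; move last element 46 to root → [46, 16, -4, 20, 38, 41]
  46 vs smaller child -4 at index 2, swap → [-4, 16, 46, 20, 38, 41]
  46 vs only child 41 at index 5, swap → [-4, 16, 41, 20, 38, 46]
extract-min #5 returns -4:
  remove root -4; move last element 46 to root → [46, 16, 41, 20, 38]
  46 vs smaller child 16 at index 1, swap → [16, 46, 41, 20, 38]
  46 vs smaller child 20 at index 3, swap → [16, 20, 41, 46, 38]
extract-min #6 returns 16:
  remove root 16; move last element 38 to root → [38, 20, 41, 46]
  38 vs smaller child 20 at index 1, swap → [20, 38, 41, 46]

[20, 38, 41, 46]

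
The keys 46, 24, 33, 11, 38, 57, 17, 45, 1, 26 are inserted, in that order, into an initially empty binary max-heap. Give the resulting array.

Insert 46:
  append 46 at index 0 → [46] (no swap needed)
Insert 24:
  append 24 at index 1 → [46, 24] (no swap needed)
Insert 33:
  append 33 at index 2 → [46, 24, 33] (no swap needed)
Insert 11:
  append 11 at index 3 → [46, 24, 33, 11] (no swap needed)
Insert 38:
  append 38 at index 4 → [46, 24, 33, 11, 38]
  38 > parent 24 at index 1, swap → [46, 38, 33, 11, 24]
Insert 57:
  append 57 at index 5 → [46, 38, 33, 11, 24, 57]
  57 > parent 33 at index 2, swap → [46, 38, 57, 11, 24, 33]
  57 > parent 46 at index 0, swap → [57, 38, 46, 11, 24, 33]
Insert 17:
  append 17 at index 6 → [57, 38, 46, 11, 24, 33, 17] (no swap needed)
Insert 45:
  append 45 at index 7 → [57, 38, 46, 11, 24, 33, 17, 45]
  45 > parent 11 at index 3, swap → [57, 38, 46, 45, 24, 33, 17, 11]
  45 > parent 38 at index 1, swap → [57, 45, 46, 38, 24, 33, 17, 11]
Insert 1:
  append 1 at index 8 → [57, 45, 46, 38, 24, 33, 17, 11, 1] (no swap needed)
Insert 26:
  append 26 at index 9 → [57, 45, 46, 38, 24, 33, 17, 11, 1, 26]
  26 > parent 24 at index 4, swap → [57, 45, 46, 38, 26, 33, 17, 11, 1, 24]

[57, 45, 46, 38, 26, 33, 17, 11, 1, 24]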